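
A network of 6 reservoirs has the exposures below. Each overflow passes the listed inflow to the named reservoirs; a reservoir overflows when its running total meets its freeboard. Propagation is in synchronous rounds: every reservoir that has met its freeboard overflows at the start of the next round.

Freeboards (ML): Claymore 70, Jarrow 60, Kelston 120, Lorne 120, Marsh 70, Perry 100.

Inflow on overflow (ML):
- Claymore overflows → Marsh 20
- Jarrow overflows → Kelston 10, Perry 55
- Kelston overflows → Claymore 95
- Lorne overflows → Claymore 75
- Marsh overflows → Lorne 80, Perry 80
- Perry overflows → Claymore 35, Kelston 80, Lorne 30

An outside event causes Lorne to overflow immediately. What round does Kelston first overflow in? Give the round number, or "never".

Round 1 — Lorne overflows (initial).
  Claymore: +75 → 75 ≥ 70
Round 2 — Claymore overflows.
  Marsh: +20 → 20 < 70
No further overflows.

never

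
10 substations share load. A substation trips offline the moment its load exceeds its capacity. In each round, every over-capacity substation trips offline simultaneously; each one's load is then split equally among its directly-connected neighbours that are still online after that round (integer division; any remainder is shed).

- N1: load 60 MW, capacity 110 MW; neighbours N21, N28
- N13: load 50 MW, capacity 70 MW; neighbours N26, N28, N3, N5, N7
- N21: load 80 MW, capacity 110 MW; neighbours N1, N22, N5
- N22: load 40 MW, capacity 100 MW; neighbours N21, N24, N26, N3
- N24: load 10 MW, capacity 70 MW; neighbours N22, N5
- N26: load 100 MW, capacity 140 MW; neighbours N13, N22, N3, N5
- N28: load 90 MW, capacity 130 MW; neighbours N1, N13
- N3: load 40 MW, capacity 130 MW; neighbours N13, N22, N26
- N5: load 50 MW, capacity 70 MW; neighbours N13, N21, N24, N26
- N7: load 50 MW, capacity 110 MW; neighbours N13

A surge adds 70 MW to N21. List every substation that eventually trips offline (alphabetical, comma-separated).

N13, N21, N22, N24, N26, N3, N5

Round 1 — N21 at 150 > 110. N21 trips offline.
  N21 sheds 150 MW to N1, N22, N5: 50 each.
    N1: 60+50 = 110 ≤ 110
    N22: 40+50 = 90 ≤ 100
    N5: 50+50 = 100 > 70
Round 2 — N5 trips offline.
  N5 sheds 100 MW to N13, N24, N26: 33 each (1 lost).
    N13: 50+33 = 83 > 70
    N24: 10+33 = 43 ≤ 70
    N26: 100+33 = 133 ≤ 140
Round 3 — N13 trips offline.
  N13 sheds 83 MW to N26, N28, N3, N7: 20 each (3 lost).
    N26: 133+20 = 153 > 140
    N28: 90+20 = 110 ≤ 130
    N3: 40+20 = 60 ≤ 130
    N7: 50+20 = 70 ≤ 110
Round 4 — N26 trips offline.
  N26 sheds 153 MW to N22, N3: 76 each (1 lost).
    N22: 90+76 = 166 > 100
    N3: 60+76 = 136 > 130
Round 5 — N22, N3 trip offline.
  N22 sheds 166 MW to N24: 166 each.
    N24: 43+166 = 209 > 70
  N3 sheds 136 MW: no online neighbours, lost.
Round 6 — N24 trips offline.
  N24 sheds 209 MW: no online neighbours, lost.
No further trips.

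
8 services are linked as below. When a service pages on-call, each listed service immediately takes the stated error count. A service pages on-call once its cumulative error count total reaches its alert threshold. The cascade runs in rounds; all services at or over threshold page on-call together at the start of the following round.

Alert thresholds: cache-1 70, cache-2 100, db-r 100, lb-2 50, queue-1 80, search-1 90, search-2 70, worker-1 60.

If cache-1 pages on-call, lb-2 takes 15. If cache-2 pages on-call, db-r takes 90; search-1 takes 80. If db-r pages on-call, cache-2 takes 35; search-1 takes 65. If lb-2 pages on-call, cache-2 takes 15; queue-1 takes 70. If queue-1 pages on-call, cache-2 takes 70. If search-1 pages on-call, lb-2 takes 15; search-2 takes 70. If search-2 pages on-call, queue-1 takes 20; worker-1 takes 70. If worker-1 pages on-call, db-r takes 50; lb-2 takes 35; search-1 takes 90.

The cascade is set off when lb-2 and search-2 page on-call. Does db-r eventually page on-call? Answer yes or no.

no

Round 1 — lb-2, search-2 page on-call (initial).
  cache-2: +15 → 15 < 100
  queue-1: +70+20 → 90 ≥ 80
  worker-1: +70 → 70 ≥ 60
Round 2 — queue-1, worker-1 page on-call.
  cache-2: +70 → 85 < 100
  db-r: +50 → 50 < 100
  search-1: +90 → 90 ≥ 90
Round 3 — search-1 pages on-call.
No further pages.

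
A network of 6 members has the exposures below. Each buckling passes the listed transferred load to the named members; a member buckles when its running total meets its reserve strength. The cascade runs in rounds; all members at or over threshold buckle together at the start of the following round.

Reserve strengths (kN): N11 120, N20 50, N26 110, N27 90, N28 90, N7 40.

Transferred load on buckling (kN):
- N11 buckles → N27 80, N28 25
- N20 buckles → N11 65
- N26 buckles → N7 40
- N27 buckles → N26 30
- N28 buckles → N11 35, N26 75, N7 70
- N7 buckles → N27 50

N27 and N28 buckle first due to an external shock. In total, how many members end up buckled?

3

Round 1 — N27, N28 buckle (initial).
  N11: +35 → 35 < 120
  N26: +30+75 → 105 < 110
  N7: +70 → 70 ≥ 40
Round 2 — N7 buckles.
No further bucklings.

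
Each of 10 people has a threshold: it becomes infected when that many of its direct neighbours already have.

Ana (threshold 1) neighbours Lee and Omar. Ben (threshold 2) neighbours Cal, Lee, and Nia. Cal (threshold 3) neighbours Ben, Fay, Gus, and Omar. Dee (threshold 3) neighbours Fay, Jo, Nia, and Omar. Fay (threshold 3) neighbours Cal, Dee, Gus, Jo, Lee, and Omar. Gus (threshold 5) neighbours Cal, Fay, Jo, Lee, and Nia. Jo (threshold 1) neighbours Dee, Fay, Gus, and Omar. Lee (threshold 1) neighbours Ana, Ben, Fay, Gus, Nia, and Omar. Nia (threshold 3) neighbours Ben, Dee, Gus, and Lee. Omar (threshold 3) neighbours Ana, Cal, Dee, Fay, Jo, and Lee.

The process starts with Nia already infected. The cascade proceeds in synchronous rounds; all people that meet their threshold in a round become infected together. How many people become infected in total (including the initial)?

4

Round 1 — Nia becomes infected (initial).
Round 2 — checking thresholds:
  Ben: 1 of 3 neighbours < 2, below threshold.
  Dee: 1 of 4 neighbours < 3, below threshold.
  Gus: 1 of 5 neighbours < 5, below threshold.
  Lee: 1 of 6 neighbours ≥ 1, becomes infected.
Round 3 — checking thresholds:
  Ana: 1 of 2 neighbours ≥ 1, becomes infected.
  Ben: 2 of 3 neighbours ≥ 2, becomes infected.
  Dee: 1 of 4 neighbours < 3, below threshold.
  Fay: 1 of 6 neighbours < 3, below threshold.
  Gus: 2 of 5 neighbours < 5, below threshold.
  Omar: 1 of 6 neighbours < 3, below threshold.
Round 4 — no new infections; cascade stops.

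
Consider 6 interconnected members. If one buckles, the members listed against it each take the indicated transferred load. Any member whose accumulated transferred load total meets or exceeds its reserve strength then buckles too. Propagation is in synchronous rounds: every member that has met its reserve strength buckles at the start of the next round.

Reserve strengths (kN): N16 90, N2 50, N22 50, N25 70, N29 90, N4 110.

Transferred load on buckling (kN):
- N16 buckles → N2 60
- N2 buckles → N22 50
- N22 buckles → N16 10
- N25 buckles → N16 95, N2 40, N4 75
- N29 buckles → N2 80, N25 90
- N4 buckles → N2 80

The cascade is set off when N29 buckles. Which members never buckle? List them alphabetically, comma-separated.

N4

Round 1 — N29 buckles (initial).
  N2: +80 → 80 ≥ 50
  N25: +90 → 90 ≥ 70
Round 2 — N2, N25 buckle.
  N16: +95 → 95 ≥ 90
  N22: +50 → 50 ≥ 50
  N4: +75 → 75 < 110
Round 3 — N16, N22 buckle.
No further bucklings.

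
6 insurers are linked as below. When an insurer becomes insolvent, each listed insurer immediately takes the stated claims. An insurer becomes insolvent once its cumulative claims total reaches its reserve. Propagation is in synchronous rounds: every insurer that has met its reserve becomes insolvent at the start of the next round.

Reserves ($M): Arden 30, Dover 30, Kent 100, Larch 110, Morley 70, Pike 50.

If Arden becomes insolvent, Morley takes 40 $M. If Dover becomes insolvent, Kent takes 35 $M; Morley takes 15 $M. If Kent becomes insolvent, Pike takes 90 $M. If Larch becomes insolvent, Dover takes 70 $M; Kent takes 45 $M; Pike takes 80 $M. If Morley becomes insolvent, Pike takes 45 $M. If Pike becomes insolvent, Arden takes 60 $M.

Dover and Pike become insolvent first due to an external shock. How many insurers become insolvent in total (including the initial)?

3

Round 1 — Dover, Pike become insolvent (initial).
  Arden: +60 → 60 ≥ 30
  Kent: +35 → 35 < 100
  Morley: +15 → 15 < 70
Round 2 — Arden becomes insolvent.
  Morley: +40 → 55 < 70
No further insolvencies.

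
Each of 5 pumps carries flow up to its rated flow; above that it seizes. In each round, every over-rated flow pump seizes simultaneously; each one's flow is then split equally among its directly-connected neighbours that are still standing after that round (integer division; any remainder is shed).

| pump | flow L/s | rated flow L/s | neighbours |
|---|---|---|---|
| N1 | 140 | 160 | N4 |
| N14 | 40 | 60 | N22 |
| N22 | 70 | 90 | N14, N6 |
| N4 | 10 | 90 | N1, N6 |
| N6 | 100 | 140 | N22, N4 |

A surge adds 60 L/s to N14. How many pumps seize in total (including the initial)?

Round 1 — N14 at 100 > 60. N14 seizes.
  N14 sheds 100 L/s to N22: 100 each.
    N22: 70+100 = 170 > 90
Round 2 — N22 seizes.
  N22 sheds 170 L/s to N6: 170 each.
    N6: 100+170 = 270 > 140
Round 3 — N6 seizes.
  N6 sheds 270 L/s to N4: 270 each.
    N4: 10+270 = 280 > 90
Round 4 — N4 seizes.
  N4 sheds 280 L/s to N1: 280 each.
    N1: 140+280 = 420 > 160
Round 5 — N1 seizes.
  N1 sheds 420 L/s: no online neighbours, lost.
No further seizures.

5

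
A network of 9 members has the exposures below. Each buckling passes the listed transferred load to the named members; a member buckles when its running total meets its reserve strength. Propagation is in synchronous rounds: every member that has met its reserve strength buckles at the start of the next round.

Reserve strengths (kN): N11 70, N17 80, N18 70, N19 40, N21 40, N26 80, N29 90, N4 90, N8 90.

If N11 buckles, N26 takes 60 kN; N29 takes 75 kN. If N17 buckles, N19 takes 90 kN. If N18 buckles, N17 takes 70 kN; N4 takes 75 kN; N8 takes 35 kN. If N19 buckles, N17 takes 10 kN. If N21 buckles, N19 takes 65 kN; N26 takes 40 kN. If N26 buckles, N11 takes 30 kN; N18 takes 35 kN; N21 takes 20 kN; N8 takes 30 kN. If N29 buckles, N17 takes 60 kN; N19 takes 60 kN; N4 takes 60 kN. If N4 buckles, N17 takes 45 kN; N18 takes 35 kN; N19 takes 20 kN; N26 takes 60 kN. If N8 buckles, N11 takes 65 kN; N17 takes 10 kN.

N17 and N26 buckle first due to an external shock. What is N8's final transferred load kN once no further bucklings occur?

30

Round 1 — N17, N26 buckle (initial).
  N11: +30 → 30 < 70
  N18: +35 → 35 < 70
  N19: +90 → 90 ≥ 40
  N21: +20 → 20 < 40
  N8: +30 → 30 < 90
Round 2 — N19 buckles.
No further bucklings.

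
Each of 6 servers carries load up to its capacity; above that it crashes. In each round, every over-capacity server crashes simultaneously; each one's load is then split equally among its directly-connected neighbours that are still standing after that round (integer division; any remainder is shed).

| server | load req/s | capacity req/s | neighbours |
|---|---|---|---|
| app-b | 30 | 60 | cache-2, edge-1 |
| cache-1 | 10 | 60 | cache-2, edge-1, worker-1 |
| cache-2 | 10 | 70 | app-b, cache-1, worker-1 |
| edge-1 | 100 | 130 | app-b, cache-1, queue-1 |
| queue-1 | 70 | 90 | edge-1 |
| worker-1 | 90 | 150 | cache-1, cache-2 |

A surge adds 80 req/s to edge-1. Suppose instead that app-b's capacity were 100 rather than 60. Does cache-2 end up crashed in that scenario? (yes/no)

no

With app-b's capacity at 100:
Round 1 — edge-1 at 180 > 130. edge-1 crashes.
  edge-1 sheds 180 req/s to app-b, cache-1, queue-1: 60 each.
    app-b: 30+60 = 90 ≤ 100
    cache-1: 10+60 = 70 > 60
    queue-1: 70+60 = 130 > 90
Round 2 — cache-1, queue-1 crash.
  cache-1 sheds 70 req/s to cache-2, worker-1: 35 each.
    cache-2: 10+35 = 45 ≤ 70
    worker-1: 90+35 = 125 ≤ 150
  queue-1 sheds 130 req/s: no online neighbours, lost.
No further crashes.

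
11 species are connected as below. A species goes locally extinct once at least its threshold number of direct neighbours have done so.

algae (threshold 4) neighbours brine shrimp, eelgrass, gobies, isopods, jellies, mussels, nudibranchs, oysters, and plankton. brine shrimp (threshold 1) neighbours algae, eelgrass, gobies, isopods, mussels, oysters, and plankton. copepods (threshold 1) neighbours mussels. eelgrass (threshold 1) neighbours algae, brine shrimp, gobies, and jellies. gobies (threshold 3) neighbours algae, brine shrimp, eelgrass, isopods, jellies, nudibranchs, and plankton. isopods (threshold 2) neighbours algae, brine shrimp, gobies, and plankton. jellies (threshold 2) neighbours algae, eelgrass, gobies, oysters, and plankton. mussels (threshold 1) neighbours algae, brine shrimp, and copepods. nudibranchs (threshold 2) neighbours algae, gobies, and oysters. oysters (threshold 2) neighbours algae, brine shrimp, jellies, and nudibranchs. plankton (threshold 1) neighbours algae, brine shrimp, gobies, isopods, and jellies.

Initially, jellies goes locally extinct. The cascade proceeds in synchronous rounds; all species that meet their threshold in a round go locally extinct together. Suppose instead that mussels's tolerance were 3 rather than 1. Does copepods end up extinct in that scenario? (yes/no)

With mussels's tolerance at 3:
Round 1 — jellies goes locally extinct (initial).
Round 2 — checking thresholds:
  algae: 1 of 9 neighbours < 4, not yet.
  eelgrass: 1 of 4 neighbours ≥ 1, goes locally extinct.
  gobies: 1 of 7 neighbours < 3, not yet.
  oysters: 1 of 4 neighbours < 2, not yet.
  plankton: 1 of 5 neighbours ≥ 1, goes locally extinct.
Round 3 — checking thresholds:
  algae: 3 of 9 neighbours < 4, not yet.
  brine shrimp: 2 of 7 neighbours ≥ 1, goes locally extinct.
  gobies: 3 of 7 neighbours ≥ 3, goes locally extinct.
  isopods: 1 of 4 neighbours < 2, not yet.
  oysters: 1 of 4 neighbours < 2, not yet.
Round 4 — checking thresholds:
  algae: 5 of 9 neighbours ≥ 4, goes locally extinct.
  isopods: 3 of 4 neighbours ≥ 2, goes locally extinct.
  mussels: 1 of 3 neighbours < 3, not yet.
  nudibranchs: 1 of 3 neighbours < 2, not yet.
  oysters: 2 of 4 neighbours ≥ 2, goes locally extinct.
Round 5 — checking thresholds:
  mussels: 2 of 3 neighbours < 3, not yet.
  nudibranchs: 3 of 3 neighbours ≥ 2, goes locally extinct.
Round 6 — no new extinctions; cascade stops.

no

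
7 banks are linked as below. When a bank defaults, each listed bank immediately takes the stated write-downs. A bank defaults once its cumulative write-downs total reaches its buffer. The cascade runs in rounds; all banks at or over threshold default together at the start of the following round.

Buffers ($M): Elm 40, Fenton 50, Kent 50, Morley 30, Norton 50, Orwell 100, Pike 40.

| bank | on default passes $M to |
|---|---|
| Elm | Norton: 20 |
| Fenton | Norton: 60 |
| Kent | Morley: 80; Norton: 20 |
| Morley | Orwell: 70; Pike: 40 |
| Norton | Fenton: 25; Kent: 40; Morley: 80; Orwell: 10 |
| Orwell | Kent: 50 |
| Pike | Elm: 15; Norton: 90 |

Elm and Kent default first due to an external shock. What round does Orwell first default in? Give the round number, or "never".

Round 1 — Elm, Kent default (initial).
  Morley: +80 → 80 ≥ 30
  Norton: +20+20 → 40 < 50
Round 2 — Morley defaults.
  Orwell: +70 → 70 < 100
  Pike: +40 → 40 ≥ 40
Round 3 — Pike defaults.
  Norton: +90 → 130 ≥ 50
Round 4 — Norton defaults.
  Fenton: +25 → 25 < 50
  Orwell: +10 → 80 < 100
No further defaults.

never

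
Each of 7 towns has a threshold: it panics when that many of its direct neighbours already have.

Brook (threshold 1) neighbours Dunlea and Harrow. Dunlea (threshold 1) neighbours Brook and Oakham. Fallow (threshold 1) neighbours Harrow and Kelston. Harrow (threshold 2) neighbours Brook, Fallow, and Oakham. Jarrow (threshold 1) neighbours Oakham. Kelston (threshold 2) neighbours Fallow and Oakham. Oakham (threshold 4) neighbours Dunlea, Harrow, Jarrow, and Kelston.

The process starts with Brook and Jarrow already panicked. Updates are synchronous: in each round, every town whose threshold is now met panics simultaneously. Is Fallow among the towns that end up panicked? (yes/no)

Round 1 — Brook, Jarrow panic (initial).
Round 2 — checking thresholds:
  Dunlea: 1 of 2 neighbours ≥ 1, panics.
  Harrow: 1 of 3 neighbours < 2, below threshold.
  Oakham: 1 of 4 neighbours < 4, below threshold.
Round 3 — no new panics; cascade stops.

no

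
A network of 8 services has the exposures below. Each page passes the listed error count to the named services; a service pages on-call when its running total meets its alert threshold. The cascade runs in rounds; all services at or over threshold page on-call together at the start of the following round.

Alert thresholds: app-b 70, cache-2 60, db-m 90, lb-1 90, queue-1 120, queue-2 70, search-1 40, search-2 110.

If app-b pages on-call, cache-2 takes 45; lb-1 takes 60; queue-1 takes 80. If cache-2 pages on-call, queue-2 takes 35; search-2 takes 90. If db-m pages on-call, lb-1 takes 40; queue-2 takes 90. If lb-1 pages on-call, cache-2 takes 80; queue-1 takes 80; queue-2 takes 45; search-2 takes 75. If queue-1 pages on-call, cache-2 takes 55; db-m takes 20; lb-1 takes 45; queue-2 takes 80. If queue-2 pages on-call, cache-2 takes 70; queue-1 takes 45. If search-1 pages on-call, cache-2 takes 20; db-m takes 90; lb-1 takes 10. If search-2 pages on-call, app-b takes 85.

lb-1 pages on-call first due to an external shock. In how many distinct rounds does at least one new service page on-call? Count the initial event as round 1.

Round 1 — lb-1 pages on-call (initial).
  cache-2: +80 → 80 ≥ 60
  queue-1: +80 → 80 < 120
  queue-2: +45 → 45 < 70
  search-2: +75 → 75 < 110
Round 2 — cache-2 pages on-call.
  queue-2: +35 → 80 ≥ 70
  search-2: +90 → 165 ≥ 110
Round 3 — queue-2, search-2 page on-call.
  app-b: +85 → 85 ≥ 70
  queue-1: +45 → 125 ≥ 120
Round 4 — app-b, queue-1 page on-call.
  db-m: +20 → 20 < 90
No further pages.

4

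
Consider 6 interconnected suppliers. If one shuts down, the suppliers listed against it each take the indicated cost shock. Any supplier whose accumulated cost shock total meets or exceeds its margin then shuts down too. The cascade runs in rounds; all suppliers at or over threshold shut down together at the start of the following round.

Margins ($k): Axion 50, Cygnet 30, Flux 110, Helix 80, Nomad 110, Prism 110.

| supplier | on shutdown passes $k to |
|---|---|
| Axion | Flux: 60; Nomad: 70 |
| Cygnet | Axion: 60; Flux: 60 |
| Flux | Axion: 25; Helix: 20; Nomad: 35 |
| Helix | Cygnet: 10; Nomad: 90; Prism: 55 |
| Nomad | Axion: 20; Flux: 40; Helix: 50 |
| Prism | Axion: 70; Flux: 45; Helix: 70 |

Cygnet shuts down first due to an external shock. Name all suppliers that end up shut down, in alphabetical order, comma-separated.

Round 1 — Cygnet shuts down (initial).
  Axion: +60 → 60 ≥ 50
  Flux: +60 → 60 < 110
Round 2 — Axion shuts down.
  Flux: +60 → 120 ≥ 110
  Nomad: +70 → 70 < 110
Round 3 — Flux shuts down.
  Helix: +20 → 20 < 80
  Nomad: +35 → 105 < 110
No further shutdowns.

Axion, Cygnet, Flux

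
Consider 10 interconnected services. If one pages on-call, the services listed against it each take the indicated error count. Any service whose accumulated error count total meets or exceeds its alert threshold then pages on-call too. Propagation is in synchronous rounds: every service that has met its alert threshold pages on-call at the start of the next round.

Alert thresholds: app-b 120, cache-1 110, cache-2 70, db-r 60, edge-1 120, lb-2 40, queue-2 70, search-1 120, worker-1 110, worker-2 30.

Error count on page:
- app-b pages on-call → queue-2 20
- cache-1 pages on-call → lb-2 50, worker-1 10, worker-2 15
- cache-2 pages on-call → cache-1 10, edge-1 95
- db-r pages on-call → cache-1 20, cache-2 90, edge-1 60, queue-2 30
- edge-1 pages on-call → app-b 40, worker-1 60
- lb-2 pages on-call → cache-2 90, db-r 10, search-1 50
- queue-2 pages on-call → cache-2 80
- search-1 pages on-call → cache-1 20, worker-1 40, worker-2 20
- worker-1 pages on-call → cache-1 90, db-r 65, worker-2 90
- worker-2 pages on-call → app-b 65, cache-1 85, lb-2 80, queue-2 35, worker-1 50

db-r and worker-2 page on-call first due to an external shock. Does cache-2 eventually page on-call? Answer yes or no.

yes

Round 1 — db-r, worker-2 page on-call (initial).
  app-b: +65 → 65 < 120
  cache-1: +20+85 → 105 < 110
  cache-2: +90 → 90 ≥ 70
  edge-1: +60 → 60 < 120
  lb-2: +80 → 80 ≥ 40
  queue-2: +30+35 → 65 < 70
  worker-1: +50 → 50 < 110
Round 2 — cache-2, lb-2 page on-call.
  cache-1: +10 → 115 ≥ 110
  edge-1: +95 → 155 ≥ 120
  search-1: +50 → 50 < 120
Round 3 — cache-1, edge-1 page on-call.
  app-b: +40 → 105 < 120
  worker-1: +10+60 → 120 ≥ 110
Round 4 — worker-1 pages on-call.
No further pages.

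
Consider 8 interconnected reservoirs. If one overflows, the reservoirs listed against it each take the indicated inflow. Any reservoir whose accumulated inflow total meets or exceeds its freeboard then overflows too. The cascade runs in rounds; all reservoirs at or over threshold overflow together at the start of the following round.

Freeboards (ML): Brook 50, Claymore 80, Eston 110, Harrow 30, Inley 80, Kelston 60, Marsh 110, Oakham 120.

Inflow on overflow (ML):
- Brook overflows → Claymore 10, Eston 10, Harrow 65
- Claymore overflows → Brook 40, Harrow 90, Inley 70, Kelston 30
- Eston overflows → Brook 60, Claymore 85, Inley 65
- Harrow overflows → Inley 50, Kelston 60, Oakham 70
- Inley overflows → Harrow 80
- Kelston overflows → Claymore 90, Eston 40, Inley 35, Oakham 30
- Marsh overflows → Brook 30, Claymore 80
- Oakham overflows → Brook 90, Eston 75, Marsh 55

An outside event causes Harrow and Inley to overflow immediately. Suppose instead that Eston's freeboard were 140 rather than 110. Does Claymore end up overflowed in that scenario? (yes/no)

With Eston's freeboard at 140:
Round 1 — Harrow, Inley overflow (initial).
  Kelston: +60 → 60 ≥ 60
  Oakham: +70 → 70 < 120
Round 2 — Kelston overflows.
  Claymore: +90 → 90 ≥ 80
  Eston: +40 → 40 < 140
  Oakham: +30 → 100 < 120
Round 3 — Claymore overflows.
  Brook: +40 → 40 < 50
No further overflows.

yes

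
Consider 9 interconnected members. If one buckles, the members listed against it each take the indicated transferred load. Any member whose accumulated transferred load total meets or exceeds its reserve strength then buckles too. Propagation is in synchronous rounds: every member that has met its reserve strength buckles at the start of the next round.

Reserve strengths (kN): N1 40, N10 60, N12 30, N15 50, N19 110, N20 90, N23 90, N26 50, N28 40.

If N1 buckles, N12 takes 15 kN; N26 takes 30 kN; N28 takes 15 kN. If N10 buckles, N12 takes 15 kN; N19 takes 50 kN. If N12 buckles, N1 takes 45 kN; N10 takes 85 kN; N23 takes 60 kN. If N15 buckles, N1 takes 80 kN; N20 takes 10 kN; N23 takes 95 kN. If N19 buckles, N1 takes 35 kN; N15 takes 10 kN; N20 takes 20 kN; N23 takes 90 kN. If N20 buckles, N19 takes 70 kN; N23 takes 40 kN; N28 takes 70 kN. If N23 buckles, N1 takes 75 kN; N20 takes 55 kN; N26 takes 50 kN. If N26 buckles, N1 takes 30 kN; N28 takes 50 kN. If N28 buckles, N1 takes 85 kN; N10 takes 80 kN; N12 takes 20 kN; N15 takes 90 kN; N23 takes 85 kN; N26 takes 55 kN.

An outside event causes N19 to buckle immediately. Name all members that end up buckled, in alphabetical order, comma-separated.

N1, N10, N12, N15, N19, N23, N26, N28

Round 1 — N19 buckles (initial).
  N1: +35 → 35 < 40
  N15: +10 → 10 < 50
  N20: +20 → 20 < 90
  N23: +90 → 90 ≥ 90
Round 2 — N23 buckles.
  N1: +75 → 110 ≥ 40
  N20: +55 → 75 < 90
  N26: +50 → 50 ≥ 50
Round 3 — N1, N26 buckle.
  N12: +15 → 15 < 30
  N28: +15+50 → 65 ≥ 40
Round 4 — N28 buckles.
  N10: +80 → 80 ≥ 60
  N12: +20 → 35 ≥ 30
  N15: +90 → 100 ≥ 50
Round 5 — N10, N12, N15 buckle.
  N20: +10 → 85 < 90
No further bucklings.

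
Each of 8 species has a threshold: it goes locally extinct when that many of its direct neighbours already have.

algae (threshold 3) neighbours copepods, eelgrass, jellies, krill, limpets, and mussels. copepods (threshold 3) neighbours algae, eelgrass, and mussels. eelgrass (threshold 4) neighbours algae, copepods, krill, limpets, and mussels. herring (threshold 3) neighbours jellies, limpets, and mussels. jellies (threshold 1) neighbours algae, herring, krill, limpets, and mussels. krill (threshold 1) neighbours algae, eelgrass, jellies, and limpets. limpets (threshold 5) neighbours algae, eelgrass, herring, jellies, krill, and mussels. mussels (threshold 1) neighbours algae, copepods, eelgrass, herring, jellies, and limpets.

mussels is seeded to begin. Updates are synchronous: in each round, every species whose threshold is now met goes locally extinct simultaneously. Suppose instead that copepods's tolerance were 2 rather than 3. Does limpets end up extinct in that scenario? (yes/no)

yes

With copepods's tolerance at 2:
Round 1 — mussels goes locally extinct (initial).
Round 2 — checking thresholds:
  algae: 1 of 6 neighbours < 3, below threshold.
  copepods: 1 of 3 neighbours < 2, below threshold.
  eelgrass: 1 of 5 neighbours < 4, below threshold.
  herring: 1 of 3 neighbours < 3, below threshold.
  jellies: 1 of 5 neighbours ≥ 1, goes locally extinct.
  limpets: 1 of 6 neighbours < 5, below threshold.
Round 3 — checking thresholds:
  algae: 2 of 6 neighbours < 3, below threshold.
  copepods: 1 of 3 neighbours < 2, below threshold.
  eelgrass: 1 of 5 neighbours < 4, below threshold.
  herring: 2 of 3 neighbours < 3, below threshold.
  krill: 1 of 4 neighbours ≥ 1, goes locally extinct.
  limpets: 2 of 6 neighbours < 5, below threshold.
Round 4 — checking thresholds:
  algae: 3 of 6 neighbours ≥ 3, goes locally extinct.
  copepods: 1 of 3 neighbours < 2, below threshold.
  eelgrass: 2 of 5 neighbours < 4, below threshold.
  herring: 2 of 3 neighbours < 3, below threshold.
  limpets: 3 of 6 neighbours < 5, below threshold.
Round 5 — checking thresholds:
  copepods: 2 of 3 neighbours ≥ 2, goes locally extinct.
  eelgrass: 3 of 5 neighbours < 4, below threshold.
  herring: 2 of 3 neighbours < 3, below threshold.
  limpets: 4 of 6 neighbours < 5, below threshold.
Round 6 — checking thresholds:
  eelgrass: 4 of 5 neighbours ≥ 4, goes locally extinct.
  herring: 2 of 3 neighbours < 3, below threshold.
  limpets: 4 of 6 neighbours < 5, below threshold.
Round 7 — checking thresholds:
  herring: 2 of 3 neighbours < 3, below threshold.
  limpets: 5 of 6 neighbours ≥ 5, goes locally extinct.
Round 8 — checking thresholds:
  herring: 3 of 3 neighbours ≥ 3, goes locally extinct.
Round 9 — no new extinctions; cascade stops.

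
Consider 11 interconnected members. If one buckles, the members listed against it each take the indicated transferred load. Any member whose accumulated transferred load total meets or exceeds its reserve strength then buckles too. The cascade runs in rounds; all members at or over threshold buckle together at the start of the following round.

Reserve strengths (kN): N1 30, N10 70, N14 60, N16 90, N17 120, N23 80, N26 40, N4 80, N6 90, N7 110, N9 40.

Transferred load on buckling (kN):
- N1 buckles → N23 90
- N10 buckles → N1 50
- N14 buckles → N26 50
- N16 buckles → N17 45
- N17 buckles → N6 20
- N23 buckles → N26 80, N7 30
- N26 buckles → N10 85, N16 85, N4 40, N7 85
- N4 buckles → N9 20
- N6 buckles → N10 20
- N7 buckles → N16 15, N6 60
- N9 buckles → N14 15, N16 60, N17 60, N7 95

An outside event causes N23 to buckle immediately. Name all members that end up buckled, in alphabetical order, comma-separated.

N1, N10, N16, N23, N26, N7

Round 1 — N23 buckles (initial).
  N26: +80 → 80 ≥ 40
  N7: +30 → 30 < 110
Round 2 — N26 buckles.
  N10: +85 → 85 ≥ 70
  N16: +85 → 85 < 90
  N4: +40 → 40 < 80
  N7: +85 → 115 ≥ 110
Round 3 — N10, N7 buckle.
  N1: +50 → 50 ≥ 30
  N16: +15 → 100 ≥ 90
  N6: +60 → 60 < 90
Round 4 — N1, N16 buckle.
  N17: +45 → 45 < 120
No further bucklings.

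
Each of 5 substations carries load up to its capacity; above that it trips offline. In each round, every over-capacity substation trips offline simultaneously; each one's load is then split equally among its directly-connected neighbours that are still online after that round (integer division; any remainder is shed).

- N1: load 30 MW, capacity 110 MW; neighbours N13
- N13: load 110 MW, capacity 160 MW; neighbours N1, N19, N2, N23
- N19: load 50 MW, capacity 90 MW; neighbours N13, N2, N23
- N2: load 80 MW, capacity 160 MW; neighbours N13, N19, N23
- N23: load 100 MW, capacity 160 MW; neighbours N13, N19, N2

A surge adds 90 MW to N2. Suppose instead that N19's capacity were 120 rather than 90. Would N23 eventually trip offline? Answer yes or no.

With N19's capacity at 120:
Round 1 — N2 at 170 > 160. N2 trips offline.
  N2 sheds 170 MW to N13, N19, N23: 56 each (2 lost).
    N13: 110+56 = 166 > 160
    N19: 50+56 = 106 ≤ 120
    N23: 100+56 = 156 ≤ 160
Round 2 — N13 trips offline.
  N13 sheds 166 MW to N1, N19, N23: 55 each (1 lost).
    N1: 30+55 = 85 ≤ 110
    N19: 106+55 = 161 > 120
    N23: 156+55 = 211 > 160
Round 3 — N19, N23 trip offline.
  N19 sheds 161 MW: no online neighbours, lost.
  N23 sheds 211 MW: no online neighbours, lost.
No further trips.

yes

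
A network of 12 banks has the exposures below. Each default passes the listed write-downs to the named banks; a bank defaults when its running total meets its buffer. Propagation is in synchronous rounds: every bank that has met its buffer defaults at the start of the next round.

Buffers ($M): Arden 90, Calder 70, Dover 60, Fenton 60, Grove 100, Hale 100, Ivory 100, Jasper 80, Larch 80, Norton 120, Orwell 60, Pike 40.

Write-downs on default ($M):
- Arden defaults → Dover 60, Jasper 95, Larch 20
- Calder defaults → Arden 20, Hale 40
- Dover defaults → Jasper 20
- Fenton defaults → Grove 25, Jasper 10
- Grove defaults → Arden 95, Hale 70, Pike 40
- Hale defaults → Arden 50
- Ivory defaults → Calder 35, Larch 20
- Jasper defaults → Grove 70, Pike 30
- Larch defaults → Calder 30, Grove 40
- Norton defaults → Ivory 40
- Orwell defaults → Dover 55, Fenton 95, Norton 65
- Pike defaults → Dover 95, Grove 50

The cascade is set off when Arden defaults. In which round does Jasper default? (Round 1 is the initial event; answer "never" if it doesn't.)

Round 1 — Arden defaults (initial).
  Dover: +60 → 60 ≥ 60
  Jasper: +95 → 95 ≥ 80
  Larch: +20 → 20 < 80
Round 2 — Dover, Jasper default.
  Grove: +70 → 70 < 100
  Pike: +30 → 30 < 40
No further defaults.

2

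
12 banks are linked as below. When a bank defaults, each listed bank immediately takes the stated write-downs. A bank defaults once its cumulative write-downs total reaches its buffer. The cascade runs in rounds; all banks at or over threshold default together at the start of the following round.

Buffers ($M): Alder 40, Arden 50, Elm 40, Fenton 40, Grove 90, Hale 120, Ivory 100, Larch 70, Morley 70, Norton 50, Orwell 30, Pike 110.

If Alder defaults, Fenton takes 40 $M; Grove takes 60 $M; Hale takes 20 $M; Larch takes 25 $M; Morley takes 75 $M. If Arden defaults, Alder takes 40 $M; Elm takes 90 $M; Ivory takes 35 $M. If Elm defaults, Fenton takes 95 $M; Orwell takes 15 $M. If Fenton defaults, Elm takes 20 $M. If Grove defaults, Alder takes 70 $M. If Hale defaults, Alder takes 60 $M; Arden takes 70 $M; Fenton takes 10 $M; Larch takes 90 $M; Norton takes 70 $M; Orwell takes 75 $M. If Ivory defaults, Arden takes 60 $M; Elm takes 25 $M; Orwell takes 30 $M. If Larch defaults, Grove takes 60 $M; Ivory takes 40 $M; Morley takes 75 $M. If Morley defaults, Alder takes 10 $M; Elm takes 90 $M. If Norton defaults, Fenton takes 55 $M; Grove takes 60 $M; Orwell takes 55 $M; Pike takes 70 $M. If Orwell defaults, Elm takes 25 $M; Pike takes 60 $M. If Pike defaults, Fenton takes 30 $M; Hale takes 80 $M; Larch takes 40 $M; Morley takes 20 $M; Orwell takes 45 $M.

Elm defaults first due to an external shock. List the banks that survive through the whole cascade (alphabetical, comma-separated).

Alder, Arden, Grove, Hale, Ivory, Larch, Morley, Norton, Orwell, Pike

Round 1 — Elm defaults (initial).
  Fenton: +95 → 95 ≥ 40
  Orwell: +15 → 15 < 30
Round 2 — Fenton defaults.
No further defaults.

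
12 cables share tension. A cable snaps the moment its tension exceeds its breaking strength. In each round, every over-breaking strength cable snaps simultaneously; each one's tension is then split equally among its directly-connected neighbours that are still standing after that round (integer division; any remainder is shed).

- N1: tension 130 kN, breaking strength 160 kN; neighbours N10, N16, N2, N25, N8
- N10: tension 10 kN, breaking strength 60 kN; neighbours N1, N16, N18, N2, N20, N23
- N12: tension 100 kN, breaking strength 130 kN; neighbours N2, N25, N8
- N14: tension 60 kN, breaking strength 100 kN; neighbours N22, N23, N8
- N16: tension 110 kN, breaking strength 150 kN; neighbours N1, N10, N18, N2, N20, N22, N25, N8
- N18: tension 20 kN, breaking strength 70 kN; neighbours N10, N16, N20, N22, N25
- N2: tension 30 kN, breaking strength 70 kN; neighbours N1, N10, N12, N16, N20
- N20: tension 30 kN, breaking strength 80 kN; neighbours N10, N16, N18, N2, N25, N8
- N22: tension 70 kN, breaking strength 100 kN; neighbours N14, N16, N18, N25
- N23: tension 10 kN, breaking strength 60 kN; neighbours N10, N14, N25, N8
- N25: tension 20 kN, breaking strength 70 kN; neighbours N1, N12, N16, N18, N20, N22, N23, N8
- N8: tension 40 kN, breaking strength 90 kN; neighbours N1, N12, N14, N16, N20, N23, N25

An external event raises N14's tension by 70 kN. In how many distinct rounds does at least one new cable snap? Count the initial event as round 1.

2

Round 1 — N14 at 130 > 100. N14 snaps.
  N14 sheds 130 kN to N22, N23, N8: 43 each (1 lost).
    N22: 70+43 = 113 > 100
    N23: 10+43 = 53 ≤ 60
    N8: 40+43 = 83 ≤ 90
Round 2 — N22 snaps.
  N22 sheds 113 kN to N16, N18, N25: 37 each (2 lost).
    N16: 110+37 = 147 ≤ 150
    N18: 20+37 = 57 ≤ 70
    N25: 20+37 = 57 ≤ 70
No further breaks.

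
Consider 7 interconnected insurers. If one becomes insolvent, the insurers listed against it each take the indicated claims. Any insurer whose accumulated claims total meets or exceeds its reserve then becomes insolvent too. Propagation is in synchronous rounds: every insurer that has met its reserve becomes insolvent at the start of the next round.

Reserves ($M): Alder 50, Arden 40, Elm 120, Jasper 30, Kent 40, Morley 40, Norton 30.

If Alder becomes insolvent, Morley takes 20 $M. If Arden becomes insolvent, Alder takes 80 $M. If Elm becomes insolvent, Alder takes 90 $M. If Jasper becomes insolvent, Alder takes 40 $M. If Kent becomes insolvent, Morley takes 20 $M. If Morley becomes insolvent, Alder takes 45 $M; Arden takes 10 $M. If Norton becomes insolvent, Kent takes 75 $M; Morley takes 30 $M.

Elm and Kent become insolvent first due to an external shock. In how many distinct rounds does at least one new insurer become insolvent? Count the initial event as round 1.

3

Round 1 — Elm, Kent become insolvent (initial).
  Alder: +90 → 90 ≥ 50
  Morley: +20 → 20 < 40
Round 2 — Alder becomes insolvent.
  Morley: +20 → 40 ≥ 40
Round 3 — Morley becomes insolvent.
  Arden: +10 → 10 < 40
No further insolvencies.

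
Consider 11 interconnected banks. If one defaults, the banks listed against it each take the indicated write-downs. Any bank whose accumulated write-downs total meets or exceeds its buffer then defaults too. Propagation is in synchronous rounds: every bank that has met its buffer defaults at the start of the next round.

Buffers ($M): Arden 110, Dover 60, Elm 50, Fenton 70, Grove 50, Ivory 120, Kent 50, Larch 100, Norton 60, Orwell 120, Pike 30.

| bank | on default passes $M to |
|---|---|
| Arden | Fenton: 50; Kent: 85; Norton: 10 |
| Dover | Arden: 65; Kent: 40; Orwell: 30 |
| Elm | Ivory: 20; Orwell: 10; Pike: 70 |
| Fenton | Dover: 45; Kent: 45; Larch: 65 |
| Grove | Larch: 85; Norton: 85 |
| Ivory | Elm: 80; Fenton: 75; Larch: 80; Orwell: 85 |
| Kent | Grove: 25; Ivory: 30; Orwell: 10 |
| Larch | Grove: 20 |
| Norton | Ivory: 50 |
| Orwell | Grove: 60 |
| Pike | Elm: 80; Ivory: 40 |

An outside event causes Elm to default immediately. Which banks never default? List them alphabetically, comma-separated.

Round 1 — Elm defaults (initial).
  Ivory: +20 → 20 < 120
  Orwell: +10 → 10 < 120
  Pike: +70 → 70 ≥ 30
Round 2 — Pike defaults.
  Ivory: +40 → 60 < 120
No further defaults.

Arden, Dover, Fenton, Grove, Ivory, Kent, Larch, Norton, Orwell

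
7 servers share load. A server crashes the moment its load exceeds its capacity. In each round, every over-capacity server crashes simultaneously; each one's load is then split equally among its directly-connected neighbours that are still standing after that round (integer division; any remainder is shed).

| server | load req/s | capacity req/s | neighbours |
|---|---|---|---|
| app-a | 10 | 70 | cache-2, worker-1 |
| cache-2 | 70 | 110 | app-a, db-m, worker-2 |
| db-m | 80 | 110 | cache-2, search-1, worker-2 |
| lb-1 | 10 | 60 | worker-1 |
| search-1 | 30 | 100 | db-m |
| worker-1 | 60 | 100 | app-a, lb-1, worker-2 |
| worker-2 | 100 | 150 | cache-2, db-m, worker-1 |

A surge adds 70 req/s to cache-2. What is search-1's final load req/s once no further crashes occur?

Round 1 — cache-2 at 140 > 110. cache-2 crashes.
  cache-2 sheds 140 req/s to app-a, db-m, worker-2: 46 each (2 lost).
    app-a: 10+46 = 56 ≤ 70
    db-m: 80+46 = 126 > 110
    worker-2: 100+46 = 146 ≤ 150
Round 2 — db-m crashes.
  db-m sheds 126 req/s to search-1, worker-2: 63 each.
    search-1: 30+63 = 93 ≤ 100
    worker-2: 146+63 = 209 > 150
Round 3 — worker-2 crashes.
  worker-2 sheds 209 req/s to worker-1: 209 each.
    worker-1: 60+209 = 269 > 100
Round 4 — worker-1 crashes.
  worker-1 sheds 269 req/s to app-a, lb-1: 134 each (1 lost).
    app-a: 56+134 = 190 > 70
    lb-1: 10+134 = 144 > 60
Round 5 — app-a, lb-1 crash.
  app-a sheds 190 req/s: no online neighbours, lost.
  lb-1 sheds 144 req/s: no online neighbours, lost.
No further crashes.

93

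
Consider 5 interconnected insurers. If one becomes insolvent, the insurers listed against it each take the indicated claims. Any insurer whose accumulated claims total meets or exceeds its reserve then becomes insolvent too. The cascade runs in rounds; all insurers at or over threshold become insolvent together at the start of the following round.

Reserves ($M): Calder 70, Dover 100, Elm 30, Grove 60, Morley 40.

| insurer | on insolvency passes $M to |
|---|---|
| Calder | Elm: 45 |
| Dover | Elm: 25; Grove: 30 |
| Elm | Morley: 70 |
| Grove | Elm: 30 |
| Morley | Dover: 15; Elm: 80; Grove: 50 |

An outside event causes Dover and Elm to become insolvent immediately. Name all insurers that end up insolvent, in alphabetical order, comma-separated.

Round 1 — Dover, Elm become insolvent (initial).
  Grove: +30 → 30 < 60
  Morley: +70 → 70 ≥ 40
Round 2 — Morley becomes insolvent.
  Grove: +50 → 80 ≥ 60
Round 3 — Grove becomes insolvent.
No further insolvencies.

Dover, Elm, Grove, Morley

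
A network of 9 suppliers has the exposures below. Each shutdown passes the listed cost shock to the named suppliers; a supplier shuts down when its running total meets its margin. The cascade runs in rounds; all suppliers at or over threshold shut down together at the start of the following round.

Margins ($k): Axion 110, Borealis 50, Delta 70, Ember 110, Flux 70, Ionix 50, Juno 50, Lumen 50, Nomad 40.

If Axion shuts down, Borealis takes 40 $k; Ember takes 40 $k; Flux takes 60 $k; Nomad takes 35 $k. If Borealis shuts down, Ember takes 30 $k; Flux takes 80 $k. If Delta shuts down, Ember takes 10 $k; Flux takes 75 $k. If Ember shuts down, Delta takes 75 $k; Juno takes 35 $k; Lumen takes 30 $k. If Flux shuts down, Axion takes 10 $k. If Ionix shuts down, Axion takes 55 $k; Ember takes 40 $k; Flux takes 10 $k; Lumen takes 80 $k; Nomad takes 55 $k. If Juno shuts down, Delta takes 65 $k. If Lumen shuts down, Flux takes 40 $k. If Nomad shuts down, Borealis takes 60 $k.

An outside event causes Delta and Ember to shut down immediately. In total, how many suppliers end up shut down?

Round 1 — Delta, Ember shut down (initial).
  Flux: +75 → 75 ≥ 70
  Juno: +35 → 35 < 50
  Lumen: +30 → 30 < 50
Round 2 — Flux shuts down.
  Axion: +10 → 10 < 110
No further shutdowns.

3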